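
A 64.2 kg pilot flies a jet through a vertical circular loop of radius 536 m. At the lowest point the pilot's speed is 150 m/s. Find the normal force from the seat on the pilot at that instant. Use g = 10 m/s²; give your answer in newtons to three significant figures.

At the lowest point, N points up (toward the centre) and the weight mg points down (away from the centre), so the net inward force is N − mg = mv²/r.
N = m(v²/r + g) = 64.2 × ((150)²/536 + 10.0) = 64.2 × (41.98 + 10.0) = 64.2 × 51.98 = 3337 N.

3340 N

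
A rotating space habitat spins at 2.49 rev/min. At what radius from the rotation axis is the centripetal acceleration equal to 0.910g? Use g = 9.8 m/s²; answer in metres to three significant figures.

ω = 2.49 rev/min × 2π/60 = 0.2608 rad/s.
a_c = ω²r = 0.910g ⇒ r = 0.910 × 9.8 / (0.2608)² = 8.918/0.06799 = 131.2 m.

131 m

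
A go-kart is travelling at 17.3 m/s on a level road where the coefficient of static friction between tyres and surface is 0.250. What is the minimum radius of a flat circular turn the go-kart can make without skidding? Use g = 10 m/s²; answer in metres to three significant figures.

120 m

At the limit, μ_s m g = m v²/r, so r_min = v²/(μ_s g) = (17.3)²/(0.250 × 10.0) = 299.3/2.500 = 119.7 m.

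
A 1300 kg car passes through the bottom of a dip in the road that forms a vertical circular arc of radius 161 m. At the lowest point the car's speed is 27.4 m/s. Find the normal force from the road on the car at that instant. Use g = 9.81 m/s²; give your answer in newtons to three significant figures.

18800 N

At the lowest point, N points up (toward the centre) and the weight mg points down (away from the centre), so the net inward force is N − mg = mv²/r.
N = m(v²/r + g) = 1300 × ((27.4)²/161 + 9.81) = 1300 × (4.663 + 9.81) = 1300 × 14.47 = 18820 N.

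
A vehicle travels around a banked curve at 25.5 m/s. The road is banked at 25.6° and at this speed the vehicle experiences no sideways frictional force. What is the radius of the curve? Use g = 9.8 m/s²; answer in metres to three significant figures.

Frictionless banking: tanθ = v²/(rg), so r = v²/(g tanθ).
r = (25.5)²/(9.8 × tan 25.6°) = 650.2/(9.8 × 0.4791) = 650.2/4.695 = 138.5 m.

138 m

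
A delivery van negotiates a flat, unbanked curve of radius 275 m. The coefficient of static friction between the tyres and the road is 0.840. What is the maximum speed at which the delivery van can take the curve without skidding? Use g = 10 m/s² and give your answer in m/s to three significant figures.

48.1 m/s

The only inward force on a level bend is static friction, so at the limit f_s = μ_s N = μ_s m g = m v²/r.
Mass cancels: v_max = √(μ_s g r) = √(0.840 × 10.0 × 275) = √2310 = 48.06 m/s.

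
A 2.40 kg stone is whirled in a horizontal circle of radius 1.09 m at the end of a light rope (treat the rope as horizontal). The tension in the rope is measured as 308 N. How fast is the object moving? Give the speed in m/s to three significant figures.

11.8 m/s

T = m v²/r ⇒ v = √(T r / m) = √(308 × 1.09 / 2.40) = √139.9 = 11.83 m/s.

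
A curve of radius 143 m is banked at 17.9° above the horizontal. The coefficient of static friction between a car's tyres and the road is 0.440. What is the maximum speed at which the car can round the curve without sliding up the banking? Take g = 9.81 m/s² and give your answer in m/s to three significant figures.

At the maximum speed, friction acts down the slope at its limiting value f = μN. Radially (horizontal, toward centre): N sinθ + μN cosθ = mv²/r. Vertically: N cosθ − μN sinθ = mg.
Dividing: v² = r g (sinθ + μcosθ)/(cosθ − μsinθ).
sinθ + μcosθ = 0.3074 + 0.440×0.9516 = 0.7261; cosθ − μsinθ = 0.9516 − 0.440×0.3074 = 0.8164.
v² = 143 × 9.81 × 0.7261/0.8164 = 1248 m²/s², so v = 35.32 m/s.

35.3 m/s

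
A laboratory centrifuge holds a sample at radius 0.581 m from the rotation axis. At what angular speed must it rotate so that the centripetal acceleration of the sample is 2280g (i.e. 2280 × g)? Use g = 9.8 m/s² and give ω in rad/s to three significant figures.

Centripetal acceleration a_c = ω²r. Setting ω²r = 2280g:
ω = √(2280g / r) = √(2280 × 9.8 / 0.581) = √38460 = 196.1 rad/s.

196 rad/s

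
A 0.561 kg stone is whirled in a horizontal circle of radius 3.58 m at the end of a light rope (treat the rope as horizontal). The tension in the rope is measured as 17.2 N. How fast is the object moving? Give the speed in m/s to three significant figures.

10.5 m/s

T = m v²/r ⇒ v = √(T r / m) = √(17.2 × 3.58 / 0.561) = √109.8 = 10.48 m/s.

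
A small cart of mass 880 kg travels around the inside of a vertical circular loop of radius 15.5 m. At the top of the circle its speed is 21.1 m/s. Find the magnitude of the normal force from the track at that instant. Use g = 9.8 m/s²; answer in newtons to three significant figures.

At the top, both N and the weight mg point inward (toward the centre), so N + mg = mv²/r.
N = m(v²/r − g) = 880 × ((21.1)²/15.5 − 9.8) = 880 × (28.72 − 9.8) = 880 × 18.92 = 16650 N.

16700 N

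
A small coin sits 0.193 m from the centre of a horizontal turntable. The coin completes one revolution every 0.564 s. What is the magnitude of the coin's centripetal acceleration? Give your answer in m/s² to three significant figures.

24.0 m/s²

v = 2πr/T = 2π × 0.193/0.564 = 2.150 m/s.
a_c = v²/r = (2.150)²/0.193 = 4.623/0.193 = 23.95 m/s².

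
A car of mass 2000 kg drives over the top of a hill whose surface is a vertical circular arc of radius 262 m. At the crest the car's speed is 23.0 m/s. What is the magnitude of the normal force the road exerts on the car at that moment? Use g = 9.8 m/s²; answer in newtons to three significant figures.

15600 N

At the crest the centripetal acceleration points downward (toward the centre of the arc), so mg − N = mv²/r.
N = m(g − v²/r) = 2000 × (9.8 − (23.0)²/262) = 2000 × (9.8 − 2.019) = 2000 × 7.781 = 15560 N.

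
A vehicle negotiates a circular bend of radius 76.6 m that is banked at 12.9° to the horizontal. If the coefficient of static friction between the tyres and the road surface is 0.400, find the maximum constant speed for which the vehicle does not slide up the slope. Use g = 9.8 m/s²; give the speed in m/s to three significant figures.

22.8 m/s

At the maximum speed, friction acts down the slope at its limiting value f = μN. Radially (horizontal, toward centre): N sinθ + μN cosθ = mv²/r. Vertically: N cosθ − μN sinθ = mg.
Dividing: v² = r g (sinθ + μcosθ)/(cosθ − μsinθ).
sinθ + μcosθ = 0.2233 + 0.400×0.9748 = 0.6132; cosθ − μsinθ = 0.9748 − 0.400×0.2233 = 0.8855.
v² = 76.6 × 9.8 × 0.6132/0.8855 = 519.8 m²/s², so v = 22.80 m/s.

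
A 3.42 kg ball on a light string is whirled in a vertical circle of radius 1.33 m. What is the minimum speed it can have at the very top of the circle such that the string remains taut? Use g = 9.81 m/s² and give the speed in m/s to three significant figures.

3.61 m/s

At the highest point the centre is directly below, so both the weight and T act inward: T + mg = mv²/r.
At minimum speed T → 0, so mg = mv_min²/r ⇒ v_min = √(g r) = √(9.81 × 1.33) = 3.612 m/s.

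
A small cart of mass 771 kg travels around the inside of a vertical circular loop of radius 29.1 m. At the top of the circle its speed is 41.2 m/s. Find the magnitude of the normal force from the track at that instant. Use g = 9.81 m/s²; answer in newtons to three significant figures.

At the top, both N and the weight mg point inward (toward the centre), so N + mg = mv²/r.
N = m(v²/r − g) = 771 × ((41.2)²/29.1 − 9.81) = 771 × (58.33 − 9.81) = 771 × 48.52 = 37410 N.

37400 N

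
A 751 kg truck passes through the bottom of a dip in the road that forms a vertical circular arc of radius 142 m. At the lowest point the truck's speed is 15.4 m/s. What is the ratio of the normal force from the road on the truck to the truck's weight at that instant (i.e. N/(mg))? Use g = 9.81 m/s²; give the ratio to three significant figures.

At the bottom, N − mg = mv²/r, so N = m(v²/r + g) and N/(mg) = v²/(rg) + 1 = (15.4)²/(142 × 9.81) + 1 = 0.1702 + 1 = 1.170.

1.17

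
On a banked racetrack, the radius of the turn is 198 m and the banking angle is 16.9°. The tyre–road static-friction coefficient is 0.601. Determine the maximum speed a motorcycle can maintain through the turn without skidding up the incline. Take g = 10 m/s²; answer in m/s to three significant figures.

At the maximum speed, friction acts down the slope at its limiting value f = μN. Radially (horizontal, toward centre): N sinθ + μN cosθ = mv²/r. Vertically: N cosθ − μN sinθ = mg.
Dividing: v² = r g (sinθ + μcosθ)/(cosθ − μsinθ).
sinθ + μcosθ = 0.2907 + 0.601×0.9568 = 0.8657; cosθ − μsinθ = 0.9568 − 0.601×0.2907 = 0.7821.
v² = 198 × 10.0 × 0.8657/0.7821 = 2192 m²/s², so v = 46.82 m/s.

46.8 m/s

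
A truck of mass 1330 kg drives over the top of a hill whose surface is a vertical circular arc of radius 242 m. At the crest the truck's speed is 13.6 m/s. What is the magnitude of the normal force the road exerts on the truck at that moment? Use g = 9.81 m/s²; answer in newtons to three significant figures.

12000 N

At the crest the centripetal acceleration points downward (toward the centre of the arc), so mg − N = mv²/r.
N = m(g − v²/r) = 1330 × (9.81 − (13.6)²/242) = 1330 × (9.81 − 0.7643) = 1330 × 9.046 = 12030 N.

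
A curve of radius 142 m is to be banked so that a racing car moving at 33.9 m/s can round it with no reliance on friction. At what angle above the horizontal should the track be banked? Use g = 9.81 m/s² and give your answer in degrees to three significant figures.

With no friction, the horizontal component of the normal force provides the centripetal force: N sinθ = mv²/r, while N cosθ = mg vertically.
Dividing: tanθ = v²/(r g) = (33.9)²/(142 × 9.81) = 1149/1393 = 0.8250.
θ = arctan(0.8250) = 39.52°.

39.5°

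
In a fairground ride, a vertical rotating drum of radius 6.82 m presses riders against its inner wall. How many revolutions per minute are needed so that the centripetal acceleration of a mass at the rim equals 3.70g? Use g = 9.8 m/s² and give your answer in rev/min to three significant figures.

Require ω²r = 3.70g, so ω = √(3.70 × 9.8/6.82) = 2.306 rad/s.
In rev/min: ω × 60/(2π) = 2.306 × 60/(2π) = 22.02 rev/min.

22.0 rev/min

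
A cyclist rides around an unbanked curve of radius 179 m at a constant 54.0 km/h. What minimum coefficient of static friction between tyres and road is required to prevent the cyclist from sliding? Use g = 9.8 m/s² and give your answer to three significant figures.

0.128

v = 54.0/3.6 = 15.00 m/s.
Friction provides the centripetal force: μ_s m g = m v²/r, so μ_s = v²/(g r) = (15.00)²/(9.8 × 179) = 225.0/1754 = 0.1283.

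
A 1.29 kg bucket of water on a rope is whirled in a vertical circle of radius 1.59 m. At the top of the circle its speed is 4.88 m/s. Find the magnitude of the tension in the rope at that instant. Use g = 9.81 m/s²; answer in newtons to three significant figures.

At the top, both T and the weight mg point inward (toward the centre), so T + mg = mv²/r.
T = m(v²/r − g) = 1.29 × ((4.88)²/1.59 − 9.81) = 1.29 × (14.98 − 9.81) = 1.29 × 5.168 = 6.666 N.

6.67 N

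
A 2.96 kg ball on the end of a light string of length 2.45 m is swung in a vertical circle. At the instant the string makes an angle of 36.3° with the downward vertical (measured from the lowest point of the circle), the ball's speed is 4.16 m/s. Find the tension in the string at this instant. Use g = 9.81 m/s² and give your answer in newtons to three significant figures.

44.3 N

Take the radial direction toward the centre of the circle as positive. The component of the weight along the string toward the centre is −mg cos φ (φ measured from the bottom), so Newton's second law along the string gives T − mg cos φ = m v²/r.
cos 36.3° = 0.8059, so T = m(v²/r + g cos φ) = 2.96 × ((4.16)²/2.45 + 9.81 × 0.8059) = 2.96 × (7.064 + (7.906)) = 2.96 × 14.97 = 44.31 N.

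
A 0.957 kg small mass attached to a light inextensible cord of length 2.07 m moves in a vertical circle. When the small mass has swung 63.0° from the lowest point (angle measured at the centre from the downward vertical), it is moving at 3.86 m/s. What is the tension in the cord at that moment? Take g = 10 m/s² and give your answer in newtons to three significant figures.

Take the radial direction toward the centre of the circle as positive. The component of the weight along the string toward the centre is −mg cos φ (φ measured from the bottom), so Newton's second law along the string gives T − mg cos φ = m v²/r.
cos 63.0° = 0.4540, so T = m(v²/r + g cos φ) = 0.957 × ((3.86)²/2.07 + 10.0 × 0.4540) = 0.957 × (7.198 + (4.540)) = 0.957 × 11.74 = 11.23 N.

11.2 N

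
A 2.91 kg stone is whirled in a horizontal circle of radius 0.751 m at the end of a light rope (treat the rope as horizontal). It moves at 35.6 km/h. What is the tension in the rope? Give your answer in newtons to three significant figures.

v = 35.6 km/h = 35.6/3.6 = 9.889 m/s.
The tension is the only horizontal force, so it supplies the full centripetal force: T = m v²/r = 2.91 × (9.889)²/0.751 = 2.91 × 97.79/0.751 = 378.9 N.

379 N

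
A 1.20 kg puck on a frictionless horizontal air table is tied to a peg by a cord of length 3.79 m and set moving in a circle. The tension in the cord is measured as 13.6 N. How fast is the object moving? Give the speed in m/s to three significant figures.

T = m v²/r ⇒ v = √(T r / m) = √(13.6 × 3.79 / 1.20) = √42.95 = 6.554 m/s.

6.55 m/s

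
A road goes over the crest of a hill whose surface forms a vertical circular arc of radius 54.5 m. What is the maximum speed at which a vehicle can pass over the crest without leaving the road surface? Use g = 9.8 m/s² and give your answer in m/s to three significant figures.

At the crest the centre of the circle is below the vehicle, so the net downward (centripetal) force is mg − N = mv²/r.
The vehicle leaves the road when N → 0, giving v_max = √(g r) = √(9.8 × 54.5) = 23.11 m/s.

23.1 m/s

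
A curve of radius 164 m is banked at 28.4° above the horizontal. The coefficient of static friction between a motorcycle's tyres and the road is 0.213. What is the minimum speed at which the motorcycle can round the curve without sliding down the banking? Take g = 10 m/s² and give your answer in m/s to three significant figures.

22.0 m/s

At the minimum speed, friction acts up the slope at its limiting value f = μN. Radially (horizontal, toward centre): N sinθ − μN cosθ = mv²/r. Vertically: N cosθ + μN sinθ = mg.
Dividing: v² = r g (sinθ − μcosθ)/(cosθ + μsinθ).
sinθ − μcosθ = 0.4756 − 0.213×0.8796 = 0.2883; cosθ + μsinθ = 0.8796 + 0.213×0.4756 = 0.9810.
v² = 164 × 10.0 × 0.2883/0.9810 = 481.9 m²/s², so v = 21.95 m/s.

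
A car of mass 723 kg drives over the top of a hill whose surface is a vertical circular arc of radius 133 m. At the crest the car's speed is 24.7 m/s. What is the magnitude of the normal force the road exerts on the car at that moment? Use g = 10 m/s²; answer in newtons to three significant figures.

At the crest the centripetal acceleration points downward (toward the centre of the arc), so mg − N = mv²/r.
N = m(g − v²/r) = 723 × (10.0 − (24.7)²/133) = 723 × (10.0 − 4.587) = 723 × 5.413 = 3913 N.

3910 N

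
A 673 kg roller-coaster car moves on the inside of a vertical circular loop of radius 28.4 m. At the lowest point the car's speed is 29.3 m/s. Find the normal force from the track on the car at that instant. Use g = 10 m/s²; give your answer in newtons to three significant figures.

27100 N

At the lowest point, N points up (toward the centre) and the weight mg points down (away from the centre), so the net inward force is N − mg = mv²/r.
N = m(v²/r + g) = 673 × ((29.3)²/28.4 + 10.0) = 673 × (30.23 + 10.0) = 673 × 40.23 = 27070 N.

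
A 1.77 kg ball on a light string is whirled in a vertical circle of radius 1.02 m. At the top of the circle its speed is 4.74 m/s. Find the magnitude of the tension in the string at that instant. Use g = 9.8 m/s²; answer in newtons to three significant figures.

At the top, both T and the weight mg point inward (toward the centre), so T + mg = mv²/r.
T = m(v²/r − g) = 1.77 × ((4.74)²/1.02 − 9.8) = 1.77 × (22.03 − 9.8) = 1.77 × 12.23 = 21.64 N.

21.6 N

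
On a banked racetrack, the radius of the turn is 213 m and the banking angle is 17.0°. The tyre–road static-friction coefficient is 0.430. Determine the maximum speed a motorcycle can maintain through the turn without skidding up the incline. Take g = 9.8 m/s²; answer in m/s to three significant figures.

42.1 m/s

At the maximum speed, friction acts down the slope at its limiting value f = μN. Radially (horizontal, toward centre): N sinθ + μN cosθ = mv²/r. Vertically: N cosθ − μN sinθ = mg.
Dividing: v² = r g (sinθ + μcosθ)/(cosθ − μsinθ).
sinθ + μcosθ = 0.2924 + 0.430×0.9563 = 0.7036; cosθ − μsinθ = 0.9563 − 0.430×0.2924 = 0.8306.
v² = 213 × 9.8 × 0.7036/0.8306 = 1768 m²/s², so v = 42.05 m/s.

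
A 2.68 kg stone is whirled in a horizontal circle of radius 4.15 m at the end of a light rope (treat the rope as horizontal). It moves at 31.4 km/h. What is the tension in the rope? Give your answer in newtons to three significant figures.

49.1 N

v = 31.4 km/h = 31.4/3.6 = 8.722 m/s.
The tension is the only horizontal force, so it supplies the full centripetal force: T = m v²/r = 2.68 × (8.722)²/4.15 = 2.68 × 76.08/4.15 = 49.13 N.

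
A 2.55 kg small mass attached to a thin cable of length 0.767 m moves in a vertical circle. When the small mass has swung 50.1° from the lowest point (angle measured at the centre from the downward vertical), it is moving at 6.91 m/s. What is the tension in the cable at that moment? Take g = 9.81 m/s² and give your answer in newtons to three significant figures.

175 N

Take the radial direction toward the centre of the circle as positive. The component of the weight along the string toward the centre is −mg cos φ (φ measured from the bottom), so Newton's second law along the string gives T − mg cos φ = m v²/r.
cos 50.1° = 0.6414, so T = m(v²/r + g cos φ) = 2.55 × ((6.91)²/0.767 + 9.81 × 0.6414) = 2.55 × (62.25 + (6.293)) = 2.55 × 68.55 = 174.8 N.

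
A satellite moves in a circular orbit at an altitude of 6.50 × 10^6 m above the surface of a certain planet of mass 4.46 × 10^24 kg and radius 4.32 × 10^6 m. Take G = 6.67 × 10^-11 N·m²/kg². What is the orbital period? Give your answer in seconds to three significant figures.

r = R + h = 4.32 × 10^6 + 6.50 × 10^6 = 1.082 × 10^7 m. Gravity provides the centripetal force: G M m / r² = m v² / r ⇒ v = √(GM/r) = 5243 m/s.
T = 2πr/v = 2π × 1.082 × 10^7 / 5243 = 12970 s.

13000 s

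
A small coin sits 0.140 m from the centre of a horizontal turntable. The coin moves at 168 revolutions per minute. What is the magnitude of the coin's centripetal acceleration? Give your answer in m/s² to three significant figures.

43.3 m/s²

ω = 168 rev/min × 2π/60 = 17.59 rad/s, so v = ωr = 17.59 × 0.140 = 2.463 m/s.
a_c = v²/r = (2.463)²/0.140 = 6.066/0.140 = 43.33 m/s².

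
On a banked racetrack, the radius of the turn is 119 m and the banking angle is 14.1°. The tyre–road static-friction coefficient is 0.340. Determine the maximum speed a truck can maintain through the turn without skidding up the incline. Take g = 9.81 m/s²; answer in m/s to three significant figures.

At the maximum speed, friction acts down the slope at its limiting value f = μN. Radially (horizontal, toward centre): N sinθ + μN cosθ = mv²/r. Vertically: N cosθ − μN sinθ = mg.
Dividing: v² = r g (sinθ + μcosθ)/(cosθ − μsinθ).
sinθ + μcosθ = 0.2436 + 0.340×0.9699 = 0.5734; cosθ − μsinθ = 0.9699 − 0.340×0.2436 = 0.8870.
v² = 119 × 9.81 × 0.5734/0.8870 = 754.6 m²/s², so v = 27.47 m/s.

27.5 m/s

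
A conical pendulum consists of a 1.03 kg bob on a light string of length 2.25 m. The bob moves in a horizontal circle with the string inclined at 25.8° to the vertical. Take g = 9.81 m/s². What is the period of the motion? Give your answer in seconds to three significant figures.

r = L sinθ = 0.9793 m. From T sinθ = mω²r and T cosθ = mg: tanθ = ω²r/g, so ω² = g tanθ / r = g/(L cosθ).
ω = √(g/(L cosθ)) = √(9.81/(2.25 × 0.9003)) = √4.843 = 2.201 rad/s.
Period = 2π/ω = 2.855 s.

2.86 s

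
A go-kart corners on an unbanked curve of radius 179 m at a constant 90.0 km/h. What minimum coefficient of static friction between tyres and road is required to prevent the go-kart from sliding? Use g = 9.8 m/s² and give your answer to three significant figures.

0.356

v = 90.0/3.6 = 25.00 m/s.
Friction provides the centripetal force: μ_s m g = m v²/r, so μ_s = v²/(g r) = (25.00)²/(9.8 × 179) = 625.0/1754 = 0.3563.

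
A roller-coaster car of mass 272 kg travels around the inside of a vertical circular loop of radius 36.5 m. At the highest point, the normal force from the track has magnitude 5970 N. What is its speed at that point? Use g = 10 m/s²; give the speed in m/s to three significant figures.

At the top, N + mg = mv²/r, so v = √(r(N/m + g)) = √(36.5 × (5970/272 + 10.0)) = √(36.5 × 31.95) = √1166 = 34.15 m/s.

34.1 m/s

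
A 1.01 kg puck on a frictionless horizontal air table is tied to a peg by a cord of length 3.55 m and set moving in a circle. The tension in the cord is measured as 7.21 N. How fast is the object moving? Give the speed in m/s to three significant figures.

T = m v²/r ⇒ v = √(T r / m) = √(7.21 × 3.55 / 1.01) = √25.34 = 5.034 m/s.

5.03 m/s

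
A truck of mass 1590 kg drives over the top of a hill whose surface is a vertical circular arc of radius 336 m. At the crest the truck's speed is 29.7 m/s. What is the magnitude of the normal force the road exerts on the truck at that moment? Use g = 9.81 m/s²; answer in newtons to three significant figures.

11400 N

At the crest the centripetal acceleration points downward (toward the centre of the arc), so mg − N = mv²/r.
N = m(g − v²/r) = 1590 × (9.81 − (29.7)²/336) = 1590 × (9.81 − 2.625) = 1590 × 7.185 = 11420 N.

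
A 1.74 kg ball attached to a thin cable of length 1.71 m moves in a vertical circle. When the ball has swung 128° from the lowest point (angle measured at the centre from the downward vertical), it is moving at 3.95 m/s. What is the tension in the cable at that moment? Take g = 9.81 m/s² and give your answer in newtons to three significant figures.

Take the radial direction toward the centre of the circle as positive. The component of the weight along the string toward the centre is −mg cos φ (φ measured from the bottom), so Newton's second law along the string gives T − mg cos φ = m v²/r.
cos 128° = -0.6157, so T = m(v²/r + g cos φ) = 1.74 × ((3.95)²/1.71 + 9.81 × -0.6157) = 1.74 × (9.124 + (-6.040)) = 1.74 × 3.085 = 5.367 N.

5.37 N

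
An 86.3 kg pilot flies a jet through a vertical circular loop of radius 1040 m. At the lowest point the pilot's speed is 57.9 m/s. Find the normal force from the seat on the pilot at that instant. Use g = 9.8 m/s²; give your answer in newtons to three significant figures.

At the lowest point, N points up (toward the centre) and the weight mg points down (away from the centre), so the net inward force is N − mg = mv²/r.
N = m(v²/r + g) = 86.3 × ((57.9)²/1040 + 9.8) = 86.3 × (3.223 + 9.8) = 86.3 × 13.02 = 1124 N.

1120 N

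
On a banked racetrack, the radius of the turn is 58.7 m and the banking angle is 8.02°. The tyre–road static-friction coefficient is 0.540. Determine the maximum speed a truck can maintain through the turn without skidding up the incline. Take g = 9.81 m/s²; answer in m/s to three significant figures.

20.6 m/s

At the maximum speed, friction acts down the slope at its limiting value f = μN. Radially (horizontal, toward centre): N sinθ + μN cosθ = mv²/r. Vertically: N cosθ − μN sinθ = mg.
Dividing: v² = r g (sinθ + μcosθ)/(cosθ − μsinθ).
sinθ + μcosθ = 0.1395 + 0.540×0.9902 = 0.6742; cosθ − μsinθ = 0.9902 − 0.540×0.1395 = 0.9149.
v² = 58.7 × 9.81 × 0.6742/0.9149 = 424.4 m²/s², so v = 20.60 m/s.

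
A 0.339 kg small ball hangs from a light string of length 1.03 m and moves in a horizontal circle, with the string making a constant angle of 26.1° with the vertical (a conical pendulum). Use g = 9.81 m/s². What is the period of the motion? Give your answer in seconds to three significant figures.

1.93 s

r = L sinθ = 0.4531 m. From T sinθ = mω²r and T cosθ = mg: tanθ = ω²r/g, so ω² = g tanθ / r = g/(L cosθ).
ω = √(g/(L cosθ)) = √(9.81/(1.03 × 0.8980)) = √10.61 = 3.257 rad/s.
Period = 2π/ω = 1.929 s.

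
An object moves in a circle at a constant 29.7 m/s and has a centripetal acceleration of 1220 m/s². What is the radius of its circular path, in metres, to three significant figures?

0.723 m

a_c = v²/r ⇒ r = v²/a_c = (29.7)²/1220 = 882.1/1220 = 0.7230 m.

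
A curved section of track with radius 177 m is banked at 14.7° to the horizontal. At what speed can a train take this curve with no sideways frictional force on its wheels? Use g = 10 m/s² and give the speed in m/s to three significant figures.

21.5 m/s

On a frictionless banked curve, N sinθ = mv²/r and N cosθ = mg, so tanθ = v²/(rg).
v = √(r g tanθ) = √(177 × 10.0 × tan 14.7°) = √(177 × 10.0 × 0.2623) = √464.4 = 21.55 m/s.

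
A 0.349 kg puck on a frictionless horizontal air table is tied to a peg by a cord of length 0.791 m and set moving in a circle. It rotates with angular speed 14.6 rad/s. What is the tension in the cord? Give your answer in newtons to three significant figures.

58.8 N

v = ωr = 14.6 × 0.791 = 11.55 m/s.
The tension is the only horizontal force, so it supplies the full centripetal force: T = m v²/r = 0.349 × (11.55)²/0.791 = 0.349 × 133.4/0.791 = 58.84 N.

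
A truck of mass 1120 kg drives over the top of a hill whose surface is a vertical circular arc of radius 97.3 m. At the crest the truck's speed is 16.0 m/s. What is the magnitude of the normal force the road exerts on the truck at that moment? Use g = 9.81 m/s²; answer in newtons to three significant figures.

At the crest the centripetal acceleration points downward (toward the centre of the arc), so mg − N = mv²/r.
N = m(g − v²/r) = 1120 × (9.81 − (16.0)²/97.3) = 1120 × (9.81 − 2.631) = 1120 × 7.179 = 8040 N.

8040 N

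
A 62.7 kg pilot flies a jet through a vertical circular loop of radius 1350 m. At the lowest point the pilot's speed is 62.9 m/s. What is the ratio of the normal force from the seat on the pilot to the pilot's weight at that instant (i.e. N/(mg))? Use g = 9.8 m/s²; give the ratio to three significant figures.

1.30

At the bottom, N − mg = mv²/r, so N = m(v²/r + g) and N/(mg) = v²/(rg) + 1 = (62.9)²/(1350 × 9.8) + 1 = 0.2990 + 1 = 1.299.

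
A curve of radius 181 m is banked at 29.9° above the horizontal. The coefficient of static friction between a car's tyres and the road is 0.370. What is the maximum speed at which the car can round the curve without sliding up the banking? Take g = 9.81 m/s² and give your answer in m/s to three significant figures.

46.2 m/s

At the maximum speed, friction acts down the slope at its limiting value f = μN. Radially (horizontal, toward centre): N sinθ + μN cosθ = mv²/r. Vertically: N cosθ − μN sinθ = mg.
Dividing: v² = r g (sinθ + μcosθ)/(cosθ − μsinθ).
sinθ + μcosθ = 0.4985 + 0.370×0.8669 = 0.8192; cosθ − μsinθ = 0.8669 − 0.370×0.4985 = 0.6825.
v² = 181 × 9.81 × 0.8192/0.6825 = 2131 m²/s², so v = 46.17 m/s.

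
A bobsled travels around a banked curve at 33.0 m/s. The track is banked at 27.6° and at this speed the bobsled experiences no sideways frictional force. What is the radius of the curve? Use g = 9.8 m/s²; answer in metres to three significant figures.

Frictionless banking: tanθ = v²/(rg), so r = v²/(g tanθ).
r = (33.0)²/(9.8 × tan 27.6°) = 1089/(9.8 × 0.5228) = 1089/5.123 = 212.6 m.

213 m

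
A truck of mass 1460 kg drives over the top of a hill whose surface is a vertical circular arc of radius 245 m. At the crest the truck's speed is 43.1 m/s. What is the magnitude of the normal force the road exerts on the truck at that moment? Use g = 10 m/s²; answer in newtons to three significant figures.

3530 N

At the crest the centripetal acceleration points downward (toward the centre of the arc), so mg − N = mv²/r.
N = m(g − v²/r) = 1460 × (10.0 − (43.1)²/245) = 1460 × (10.0 − 7.582) = 1460 × 2.418 = 3530 N.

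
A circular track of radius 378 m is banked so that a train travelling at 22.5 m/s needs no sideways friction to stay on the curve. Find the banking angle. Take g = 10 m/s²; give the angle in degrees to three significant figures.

With no friction, the horizontal component of the normal force provides the centripetal force: N sinθ = mv²/r, while N cosθ = mg vertically.
Dividing: tanθ = v²/(r g) = (22.5)²/(378 × 10.0) = 506.2/3780 = 0.1339.
θ = arctan(0.1339) = 7.628°.

7.63°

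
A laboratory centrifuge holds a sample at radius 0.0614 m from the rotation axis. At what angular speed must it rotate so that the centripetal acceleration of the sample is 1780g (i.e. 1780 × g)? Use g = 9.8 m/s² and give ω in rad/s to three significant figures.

533 rad/s

Centripetal acceleration a_c = ω²r. Setting ω²r = 1780g:
ω = √(1780g / r) = √(1780 × 9.8 / 0.0614) = √284100 = 533.0 rad/s.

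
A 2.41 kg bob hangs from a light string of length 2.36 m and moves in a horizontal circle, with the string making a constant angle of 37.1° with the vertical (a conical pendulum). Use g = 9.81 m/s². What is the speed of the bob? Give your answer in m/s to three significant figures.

The radius of the circle is r = L sinθ = 2.36 × sin 37.1° = 1.424 m.
Horizontally T sinθ = mv²/r and vertically T cosθ = mg, so tanθ = v²/(rg).
v = √(r g tanθ) = √(1.424 × 9.81 × 0.7563) = √10.56 = 3.250 m/s.

3.25 m/s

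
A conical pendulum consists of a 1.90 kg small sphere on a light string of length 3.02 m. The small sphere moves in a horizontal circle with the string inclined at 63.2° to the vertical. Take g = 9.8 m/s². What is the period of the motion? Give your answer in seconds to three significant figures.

2.34 s

r = L sinθ = 2.696 m. From T sinθ = mω²r and T cosθ = mg: tanθ = ω²r/g, so ω² = g tanθ / r = g/(L cosθ).
ω = √(g/(L cosθ)) = √(9.8/(3.02 × 0.4509)) = √7.197 = 2.683 rad/s.
Period = 2π/ω = 2.342 s.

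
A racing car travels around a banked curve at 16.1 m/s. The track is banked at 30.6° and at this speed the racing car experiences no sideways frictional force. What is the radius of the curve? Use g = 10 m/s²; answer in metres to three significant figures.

43.8 m

Frictionless banking: tanθ = v²/(rg), so r = v²/(g tanθ).
r = (16.1)²/(10.0 × tan 30.6°) = 259.2/(10.0 × 0.5914) = 259.2/5.914 = 43.83 m.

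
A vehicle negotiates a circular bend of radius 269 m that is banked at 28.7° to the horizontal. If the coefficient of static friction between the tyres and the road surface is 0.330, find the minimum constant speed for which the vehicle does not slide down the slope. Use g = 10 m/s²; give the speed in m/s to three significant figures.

22.3 m/s

At the minimum speed, friction acts up the slope at its limiting value f = μN. Radially (horizontal, toward centre): N sinθ − μN cosθ = mv²/r. Vertically: N cosθ + μN sinθ = mg.
Dividing: v² = r g (sinθ − μcosθ)/(cosθ + μsinθ).
sinθ − μcosθ = 0.4802 − 0.330×0.8771 = 0.1908; cosθ + μsinθ = 0.8771 + 0.330×0.4802 = 1.036.
v² = 269 × 10.0 × 0.1908/1.036 = 495.5 m²/s², so v = 22.26 m/s.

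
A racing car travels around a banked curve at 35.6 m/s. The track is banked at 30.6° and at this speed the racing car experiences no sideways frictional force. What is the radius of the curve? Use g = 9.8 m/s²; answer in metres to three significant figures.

Frictionless banking: tanθ = v²/(rg), so r = v²/(g tanθ).
r = (35.6)²/(9.8 × tan 30.6°) = 1267/(9.8 × 0.5914) = 1267/5.796 = 218.7 m.

219 m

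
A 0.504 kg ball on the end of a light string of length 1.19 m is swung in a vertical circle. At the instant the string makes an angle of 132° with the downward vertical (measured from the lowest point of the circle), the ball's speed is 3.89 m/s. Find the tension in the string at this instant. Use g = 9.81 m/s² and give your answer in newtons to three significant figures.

Take the radial direction toward the centre of the circle as positive. The component of the weight along the string toward the centre is −mg cos φ (φ measured from the bottom), so Newton's second law along the string gives T − mg cos φ = m v²/r.
cos 132° = -0.6691, so T = m(v²/r + g cos φ) = 0.504 × ((3.89)²/1.19 + 9.81 × -0.6691) = 0.504 × (12.72 + (-6.564)) = 0.504 × 6.152 = 3.101 N.

3.10 N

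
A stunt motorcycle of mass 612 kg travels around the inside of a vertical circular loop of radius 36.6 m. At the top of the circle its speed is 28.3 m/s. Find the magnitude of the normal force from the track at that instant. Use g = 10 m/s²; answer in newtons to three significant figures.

7270 N

At the top, both N and the weight mg point inward (toward the centre), so N + mg = mv²/r.
N = m(v²/r − g) = 612 × ((28.3)²/36.6 − 10.0) = 612 × (21.88 − 10.0) = 612 × 11.88 = 7272 N.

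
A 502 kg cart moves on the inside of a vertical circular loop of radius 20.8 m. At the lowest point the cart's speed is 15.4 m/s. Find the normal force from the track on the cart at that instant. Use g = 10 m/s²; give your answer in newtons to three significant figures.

10700 N

At the lowest point, N points up (toward the centre) and the weight mg points down (away from the centre), so the net inward force is N − mg = mv²/r.
N = m(v²/r + g) = 502 × ((15.4)²/20.8 + 10.0) = 502 × (11.40 + 10.0) = 502 × 21.40 = 10740 N.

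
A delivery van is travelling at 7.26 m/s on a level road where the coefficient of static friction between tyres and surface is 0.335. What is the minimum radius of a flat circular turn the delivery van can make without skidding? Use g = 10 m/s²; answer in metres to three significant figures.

At the limit, μ_s m g = m v²/r, so r_min = v²/(μ_s g) = (7.26)²/(0.335 × 10.0) = 52.71/3.350 = 15.73 m.

15.7 m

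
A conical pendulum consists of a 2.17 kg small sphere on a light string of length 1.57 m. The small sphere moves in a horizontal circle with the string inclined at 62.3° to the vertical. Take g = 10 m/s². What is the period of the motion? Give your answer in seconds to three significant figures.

r = L sinθ = 1.390 m. From T sinθ = mω²r and T cosθ = mg: tanθ = ω²r/g, so ω² = g tanθ / r = g/(L cosθ).
ω = √(g/(L cosθ)) = √(10.0/(1.57 × 0.4648)) = √13.70 = 3.702 rad/s.
Period = 2π/ω = 1.697 s.

1.70 s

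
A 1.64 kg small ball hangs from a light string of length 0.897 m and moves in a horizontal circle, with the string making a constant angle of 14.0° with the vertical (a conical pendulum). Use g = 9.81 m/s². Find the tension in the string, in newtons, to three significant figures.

16.6 N

Vertically the bob has no acceleration, so T cosθ = mg.
T = mg/cosθ = 1.64 × 9.81 / cos 14.0° = 16.09/0.9703 = 16.58 N.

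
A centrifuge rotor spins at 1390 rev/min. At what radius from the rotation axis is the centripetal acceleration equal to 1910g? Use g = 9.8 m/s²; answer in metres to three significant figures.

ω = 1390 rev/min × 2π/60 = 145.6 rad/s.
a_c = ω²r = 1910g ⇒ r = 1910 × 9.8 / (145.6)² = 18720/21190 = 0.8834 m.

0.883 m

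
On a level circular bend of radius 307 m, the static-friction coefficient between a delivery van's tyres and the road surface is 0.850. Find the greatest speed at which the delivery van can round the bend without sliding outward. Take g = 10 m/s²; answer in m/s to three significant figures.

Friction provides the centripetal force on a flat curve. At maximum speed it is at its limiting value: μ_s m g = m v²/r.
Mass cancels: v_max = √(μ_s g r) = √(0.850 × 10.0 × 307) = √2610 = 51.08 m/s.

51.1 m/s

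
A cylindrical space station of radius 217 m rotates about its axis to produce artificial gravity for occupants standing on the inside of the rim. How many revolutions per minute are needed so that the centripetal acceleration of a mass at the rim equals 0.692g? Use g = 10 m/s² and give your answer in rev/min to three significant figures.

1.71 rev/min

Require ω²r = 0.692g, so ω = √(0.692 × 10.0/217) = 0.1786 rad/s.
In rev/min: ω × 60/(2π) = 0.1786 × 60/(2π) = 1.705 rev/min.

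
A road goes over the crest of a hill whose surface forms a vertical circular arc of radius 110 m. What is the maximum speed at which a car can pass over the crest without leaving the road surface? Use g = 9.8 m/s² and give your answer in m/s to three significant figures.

32.8 m/s

At the crest the centre of the circle is below the car, so the net downward (centripetal) force is mg − N = mv²/r.
The car leaves the road when N → 0, giving v_max = √(g r) = √(9.8 × 110) = 32.83 m/s.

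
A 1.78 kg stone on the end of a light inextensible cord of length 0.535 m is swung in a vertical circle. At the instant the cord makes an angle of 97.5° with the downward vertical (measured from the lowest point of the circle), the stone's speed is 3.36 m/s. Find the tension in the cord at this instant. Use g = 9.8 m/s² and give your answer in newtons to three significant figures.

Take the radial direction toward the centre of the circle as positive. The component of the weight along the string toward the centre is −mg cos φ (φ measured from the bottom), so Newton's second law along the string gives T − mg cos φ = m v²/r.
cos 97.5° = -0.1305, so T = m(v²/r + g cos φ) = 1.78 × ((3.36)²/0.535 + 9.8 × -0.1305) = 1.78 × (21.10 + (-1.279)) = 1.78 × 19.82 = 35.28 N.

35.3 N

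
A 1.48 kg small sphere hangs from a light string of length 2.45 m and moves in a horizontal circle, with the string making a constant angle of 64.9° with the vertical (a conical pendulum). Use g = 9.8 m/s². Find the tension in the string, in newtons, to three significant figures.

Vertically the bob has no acceleration, so T cosθ = mg.
T = mg/cosθ = 1.48 × 9.8 / cos 64.9° = 14.50/0.4242 = 34.19 N.

34.2 N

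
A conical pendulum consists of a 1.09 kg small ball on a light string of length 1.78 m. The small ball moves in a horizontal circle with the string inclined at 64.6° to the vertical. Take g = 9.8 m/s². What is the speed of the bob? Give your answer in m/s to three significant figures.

5.76 m/s

The radius of the circle is r = L sinθ = 1.78 × sin 64.6° = 1.608 m.
Horizontally T sinθ = mv²/r and vertically T cosθ = mg, so tanθ = v²/(rg).
v = √(r g tanθ) = √(1.608 × 9.8 × 2.106) = √33.19 = 5.761 m/s.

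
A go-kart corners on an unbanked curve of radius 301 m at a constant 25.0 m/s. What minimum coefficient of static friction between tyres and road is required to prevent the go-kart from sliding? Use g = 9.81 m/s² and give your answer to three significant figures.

0.212

Friction provides the centripetal force: μ_s m g = m v²/r, so μ_s = v²/(g r) = (25.00)²/(9.81 × 301) = 625.0/2953 = 0.2117.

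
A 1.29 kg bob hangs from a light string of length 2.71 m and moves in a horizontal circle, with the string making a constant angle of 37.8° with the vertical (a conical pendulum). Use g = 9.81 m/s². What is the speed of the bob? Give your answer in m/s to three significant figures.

The radius of the circle is r = L sinθ = 2.71 × sin 37.8° = 1.661 m.
Horizontally T sinθ = mv²/r and vertically T cosθ = mg, so tanθ = v²/(rg).
v = √(r g tanθ) = √(1.661 × 9.81 × 0.7757) = √12.64 = 3.555 m/s.

3.56 m/s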